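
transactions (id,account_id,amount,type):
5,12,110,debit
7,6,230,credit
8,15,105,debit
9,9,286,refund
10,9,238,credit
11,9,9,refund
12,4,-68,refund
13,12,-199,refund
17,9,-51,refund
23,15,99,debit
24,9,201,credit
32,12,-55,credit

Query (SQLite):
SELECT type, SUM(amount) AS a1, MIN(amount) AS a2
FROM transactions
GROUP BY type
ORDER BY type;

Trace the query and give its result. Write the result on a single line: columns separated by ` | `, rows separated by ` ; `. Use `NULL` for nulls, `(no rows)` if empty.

Group transactions by type.
Per group compute: SUM(amount), MIN(amount).
  credit: ids {7, 10, 24, 32} → SUM(amount)=614, MIN(amount)=-55
  debit: ids {5, 8, 23} → SUM(amount)=314, MIN(amount)=99
  refund: ids {9, 11, 12, 13, 17} → SUM(amount)=-23, MIN(amount)=-199

credit | 614 | -55 ; debit | 314 | 99 ; refund | -23 | -199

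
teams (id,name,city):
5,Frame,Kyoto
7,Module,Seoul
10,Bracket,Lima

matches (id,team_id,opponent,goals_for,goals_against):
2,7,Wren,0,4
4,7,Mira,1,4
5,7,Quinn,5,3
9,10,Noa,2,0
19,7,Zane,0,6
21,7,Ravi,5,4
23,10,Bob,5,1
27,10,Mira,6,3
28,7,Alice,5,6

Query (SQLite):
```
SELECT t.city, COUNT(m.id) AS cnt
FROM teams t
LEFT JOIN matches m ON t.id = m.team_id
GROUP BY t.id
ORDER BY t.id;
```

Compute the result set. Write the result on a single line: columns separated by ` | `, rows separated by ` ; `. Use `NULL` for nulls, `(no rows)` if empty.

Kyoto | 0 ; Seoul | 6 ; Lima | 3

LEFT JOIN keeps every teams row; unmatched ones get NULL for matches columns.
Group by teams.id and compute COUNT(m.id). COUNT(col) of an all-NULL group is 0.
  5: ids {—} → COUNT(m.id)=0
  7: ids {2, 4, 5, 19, 21, 28} → COUNT(m.id)=6
  10: ids {9, 23, 27} → COUNT(m.id)=3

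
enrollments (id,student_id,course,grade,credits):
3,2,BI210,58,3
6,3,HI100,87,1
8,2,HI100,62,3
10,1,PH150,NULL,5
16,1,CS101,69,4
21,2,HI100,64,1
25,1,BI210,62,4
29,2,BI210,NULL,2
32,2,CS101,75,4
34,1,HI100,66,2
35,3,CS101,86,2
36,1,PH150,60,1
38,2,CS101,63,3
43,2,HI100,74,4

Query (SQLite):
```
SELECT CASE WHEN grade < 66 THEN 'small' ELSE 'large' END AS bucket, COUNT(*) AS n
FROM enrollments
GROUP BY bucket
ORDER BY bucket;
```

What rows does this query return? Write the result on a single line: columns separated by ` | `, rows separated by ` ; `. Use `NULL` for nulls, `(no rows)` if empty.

Bucket rows by grade < 66 → 'small' else 'large'; count each bucket.
NULL < 66 is unknown, so NULL grade falls into ELSE → 'large'.

large | 8 ; small | 6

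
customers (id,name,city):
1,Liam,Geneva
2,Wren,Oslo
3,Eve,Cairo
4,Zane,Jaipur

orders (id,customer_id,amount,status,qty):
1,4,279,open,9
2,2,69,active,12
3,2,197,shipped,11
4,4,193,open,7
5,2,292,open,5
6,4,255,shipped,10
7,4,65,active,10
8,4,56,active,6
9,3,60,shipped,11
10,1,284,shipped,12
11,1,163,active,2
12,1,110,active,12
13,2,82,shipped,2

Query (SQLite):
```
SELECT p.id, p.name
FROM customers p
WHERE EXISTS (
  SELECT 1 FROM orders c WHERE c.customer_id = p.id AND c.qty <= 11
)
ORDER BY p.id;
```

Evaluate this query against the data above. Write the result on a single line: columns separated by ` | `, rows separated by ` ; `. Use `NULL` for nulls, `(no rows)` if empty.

For each customers row, check whether any orders with matching customer_id has qty <= 11.
Keep rows where that is true.

1 | Liam ; 2 | Wren ; 3 | Eve ; 4 | Zane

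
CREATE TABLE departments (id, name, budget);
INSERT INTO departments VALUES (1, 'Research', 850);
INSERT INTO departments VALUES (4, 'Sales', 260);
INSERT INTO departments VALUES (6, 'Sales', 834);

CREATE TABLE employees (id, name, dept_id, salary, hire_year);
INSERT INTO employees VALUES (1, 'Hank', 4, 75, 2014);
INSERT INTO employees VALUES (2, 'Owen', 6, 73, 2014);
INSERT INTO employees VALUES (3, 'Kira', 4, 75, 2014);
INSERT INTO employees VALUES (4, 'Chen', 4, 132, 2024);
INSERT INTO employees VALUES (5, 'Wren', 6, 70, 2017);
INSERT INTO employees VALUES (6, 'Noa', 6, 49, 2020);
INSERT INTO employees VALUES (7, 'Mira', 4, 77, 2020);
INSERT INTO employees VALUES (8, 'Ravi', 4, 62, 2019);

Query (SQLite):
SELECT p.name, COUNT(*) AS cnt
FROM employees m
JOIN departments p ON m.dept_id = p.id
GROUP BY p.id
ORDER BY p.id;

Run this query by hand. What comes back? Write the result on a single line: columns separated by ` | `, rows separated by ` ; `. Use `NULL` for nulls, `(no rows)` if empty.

Join each employees row to its departments via dept_id.
Group joined rows by departments.id; compute COUNT(*) per group.
  4: ids {1, 3, 4, 7, 8} → COUNT(*)=5
  6: ids {2, 5, 6} → COUNT(*)=3

Sales | 5 ; Sales | 3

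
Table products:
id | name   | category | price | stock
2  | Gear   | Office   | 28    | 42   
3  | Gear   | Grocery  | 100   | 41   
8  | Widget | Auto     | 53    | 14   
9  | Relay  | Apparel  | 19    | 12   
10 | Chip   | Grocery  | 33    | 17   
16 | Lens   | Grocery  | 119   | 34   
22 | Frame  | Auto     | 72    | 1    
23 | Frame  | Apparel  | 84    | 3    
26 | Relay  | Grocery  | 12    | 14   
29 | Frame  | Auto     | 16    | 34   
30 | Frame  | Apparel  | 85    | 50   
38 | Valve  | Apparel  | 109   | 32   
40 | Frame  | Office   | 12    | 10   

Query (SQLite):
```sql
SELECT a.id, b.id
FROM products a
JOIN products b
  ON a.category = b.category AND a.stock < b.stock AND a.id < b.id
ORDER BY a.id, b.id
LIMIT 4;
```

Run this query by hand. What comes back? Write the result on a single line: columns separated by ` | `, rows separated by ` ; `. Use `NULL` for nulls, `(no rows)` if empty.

Pairs (a,b) with same category, a.stock < b.stock, a.id < b.id.
category groups: Apparel:{9,23,30,38} Auto:{8,22,29} Grocery:{3,10,16,26} Office:{2,40}
Ordered by (a.id, b.id); first 4.

8 | 29 ; 9 | 30 ; 9 | 38 ; 10 | 16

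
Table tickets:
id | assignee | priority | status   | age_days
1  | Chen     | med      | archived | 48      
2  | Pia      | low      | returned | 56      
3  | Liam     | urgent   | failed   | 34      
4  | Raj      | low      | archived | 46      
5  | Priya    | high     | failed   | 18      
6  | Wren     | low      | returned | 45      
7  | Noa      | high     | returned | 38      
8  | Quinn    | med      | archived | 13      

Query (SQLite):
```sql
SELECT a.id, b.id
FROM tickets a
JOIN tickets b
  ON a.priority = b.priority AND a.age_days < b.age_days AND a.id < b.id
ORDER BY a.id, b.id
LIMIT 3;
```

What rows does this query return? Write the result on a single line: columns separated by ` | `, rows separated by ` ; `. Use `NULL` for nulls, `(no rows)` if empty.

5 | 7

Pairs (a,b) with same priority, a.age_days < b.age_days, a.id < b.id.
priority groups: high:{5,7} low:{2,4,6} med:{1,8} urgent:{3}
Ordered by (a.id, b.id); first 3.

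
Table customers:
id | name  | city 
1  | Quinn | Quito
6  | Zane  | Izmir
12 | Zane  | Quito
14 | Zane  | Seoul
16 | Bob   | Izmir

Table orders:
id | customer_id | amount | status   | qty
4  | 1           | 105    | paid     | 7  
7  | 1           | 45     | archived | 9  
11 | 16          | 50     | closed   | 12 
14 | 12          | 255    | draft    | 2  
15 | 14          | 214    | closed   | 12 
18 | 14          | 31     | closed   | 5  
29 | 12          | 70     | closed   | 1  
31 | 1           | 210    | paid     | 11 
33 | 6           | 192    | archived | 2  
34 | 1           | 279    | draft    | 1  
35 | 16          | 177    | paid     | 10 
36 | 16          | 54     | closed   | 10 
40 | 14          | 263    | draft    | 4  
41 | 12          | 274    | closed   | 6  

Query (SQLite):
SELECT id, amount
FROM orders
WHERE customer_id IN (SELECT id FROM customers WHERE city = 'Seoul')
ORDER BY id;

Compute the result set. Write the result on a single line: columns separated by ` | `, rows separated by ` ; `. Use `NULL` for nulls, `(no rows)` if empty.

15 | 214 ; 18 | 31 ; 40 | 263

Inner query: customers.id where city = 'Seoul'.
Outer: keep orders rows whose customer_id is in that set.
Inner query → {14}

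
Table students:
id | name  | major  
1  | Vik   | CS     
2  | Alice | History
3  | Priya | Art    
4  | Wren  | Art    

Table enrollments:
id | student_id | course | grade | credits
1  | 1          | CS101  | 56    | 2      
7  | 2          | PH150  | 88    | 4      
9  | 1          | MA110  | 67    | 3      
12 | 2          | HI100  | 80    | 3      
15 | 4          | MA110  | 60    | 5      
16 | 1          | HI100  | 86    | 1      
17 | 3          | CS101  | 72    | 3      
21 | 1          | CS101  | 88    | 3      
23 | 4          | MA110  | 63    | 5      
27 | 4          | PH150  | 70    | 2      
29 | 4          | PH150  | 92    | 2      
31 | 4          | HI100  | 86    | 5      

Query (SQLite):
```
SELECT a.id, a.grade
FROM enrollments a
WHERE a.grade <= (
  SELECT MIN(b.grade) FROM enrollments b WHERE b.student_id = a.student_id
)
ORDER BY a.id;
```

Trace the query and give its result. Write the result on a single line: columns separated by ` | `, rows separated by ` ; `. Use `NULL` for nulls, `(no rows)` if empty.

For each enrollments row a, compute MIN(grade) over rows sharing a.student_id.
Keep row a if a.grade <= that per-group MIN.
  student_id=1: MIN(grade) = 56
  student_id=2: MIN(grade) = 80
  student_id=3: MIN(grade) = 72
  student_id=4: MIN(grade) = 60

1 | 56 ; 12 | 80 ; 15 | 60 ; 17 | 72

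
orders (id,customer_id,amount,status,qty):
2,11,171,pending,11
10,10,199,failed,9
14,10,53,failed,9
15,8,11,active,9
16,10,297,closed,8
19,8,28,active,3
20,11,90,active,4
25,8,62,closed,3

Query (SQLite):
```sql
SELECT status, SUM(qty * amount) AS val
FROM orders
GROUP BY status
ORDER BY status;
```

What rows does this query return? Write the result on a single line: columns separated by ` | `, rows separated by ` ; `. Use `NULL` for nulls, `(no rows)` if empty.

For each row compute qty * amount.
Group by status; take SUM of the expression per group.
  active: ids {15, 19, 20} → SUM(qty * amount)=543
  closed: ids {16, 25} → SUM(qty * amount)=2562
  failed: ids {10, 14} → SUM(qty * amount)=2268
  pending: ids {2} → SUM(qty * amount)=1881

active | 543 ; closed | 2562 ; failed | 2268 ; pending | 1881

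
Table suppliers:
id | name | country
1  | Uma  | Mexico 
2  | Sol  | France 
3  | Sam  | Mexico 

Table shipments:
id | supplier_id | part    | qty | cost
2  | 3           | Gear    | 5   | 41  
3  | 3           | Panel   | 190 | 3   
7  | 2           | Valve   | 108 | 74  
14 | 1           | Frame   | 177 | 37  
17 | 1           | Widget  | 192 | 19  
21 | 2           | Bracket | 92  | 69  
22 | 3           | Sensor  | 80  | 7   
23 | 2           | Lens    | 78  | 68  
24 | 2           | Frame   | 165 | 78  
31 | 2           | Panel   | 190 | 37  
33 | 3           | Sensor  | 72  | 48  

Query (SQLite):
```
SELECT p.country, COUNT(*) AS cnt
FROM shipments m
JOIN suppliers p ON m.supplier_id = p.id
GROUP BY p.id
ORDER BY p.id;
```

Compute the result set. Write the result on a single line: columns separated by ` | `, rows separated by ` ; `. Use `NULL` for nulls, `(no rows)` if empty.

Join each shipments row to its suppliers via supplier_id.
Group joined rows by suppliers.id; compute COUNT(*) per group.
  1: ids {14, 17} → COUNT(*)=2
  2: ids {7, 21, 23, 24, 31} → COUNT(*)=5
  3: ids {2, 3, 22, 33} → COUNT(*)=4

Mexico | 2 ; France | 5 ; Mexico | 4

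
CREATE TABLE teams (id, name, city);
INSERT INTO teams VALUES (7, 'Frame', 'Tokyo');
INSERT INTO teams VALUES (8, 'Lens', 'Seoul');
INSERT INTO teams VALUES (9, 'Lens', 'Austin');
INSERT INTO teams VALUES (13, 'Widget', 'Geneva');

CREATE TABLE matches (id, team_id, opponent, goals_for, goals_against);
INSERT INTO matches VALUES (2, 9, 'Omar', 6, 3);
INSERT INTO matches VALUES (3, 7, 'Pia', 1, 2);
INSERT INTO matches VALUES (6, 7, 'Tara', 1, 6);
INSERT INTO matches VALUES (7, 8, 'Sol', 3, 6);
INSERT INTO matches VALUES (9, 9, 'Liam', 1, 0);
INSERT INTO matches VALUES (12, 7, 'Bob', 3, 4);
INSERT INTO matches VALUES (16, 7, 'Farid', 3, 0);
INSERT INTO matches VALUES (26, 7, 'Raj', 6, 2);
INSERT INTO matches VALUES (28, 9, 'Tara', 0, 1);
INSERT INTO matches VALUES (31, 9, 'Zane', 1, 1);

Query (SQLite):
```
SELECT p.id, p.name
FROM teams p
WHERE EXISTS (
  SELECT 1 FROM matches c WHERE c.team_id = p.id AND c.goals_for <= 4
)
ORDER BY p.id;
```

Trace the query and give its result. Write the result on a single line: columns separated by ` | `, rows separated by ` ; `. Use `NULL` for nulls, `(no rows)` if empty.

7 | Frame ; 8 | Lens ; 9 | Lens

For each teams row, check whether any matches with matching team_id has goals_for <= 4.
Keep rows where that is true.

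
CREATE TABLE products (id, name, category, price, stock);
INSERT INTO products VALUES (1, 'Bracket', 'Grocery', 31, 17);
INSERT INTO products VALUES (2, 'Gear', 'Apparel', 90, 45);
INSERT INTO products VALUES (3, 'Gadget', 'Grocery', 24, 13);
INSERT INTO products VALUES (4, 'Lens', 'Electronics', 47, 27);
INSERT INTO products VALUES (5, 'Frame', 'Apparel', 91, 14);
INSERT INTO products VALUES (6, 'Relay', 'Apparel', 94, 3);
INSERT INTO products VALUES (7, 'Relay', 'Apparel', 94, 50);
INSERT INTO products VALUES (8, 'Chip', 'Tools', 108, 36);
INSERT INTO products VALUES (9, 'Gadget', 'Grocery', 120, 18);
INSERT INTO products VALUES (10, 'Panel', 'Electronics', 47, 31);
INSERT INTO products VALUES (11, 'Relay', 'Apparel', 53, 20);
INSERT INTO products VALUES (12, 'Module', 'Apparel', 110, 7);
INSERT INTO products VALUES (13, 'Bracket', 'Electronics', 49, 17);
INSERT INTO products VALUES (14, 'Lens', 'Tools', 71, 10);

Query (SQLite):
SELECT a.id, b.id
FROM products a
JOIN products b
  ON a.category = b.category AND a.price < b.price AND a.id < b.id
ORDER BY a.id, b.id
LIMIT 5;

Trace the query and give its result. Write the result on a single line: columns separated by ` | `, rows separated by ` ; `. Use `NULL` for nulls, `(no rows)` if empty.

1 | 9 ; 2 | 5 ; 2 | 6 ; 2 | 7 ; 2 | 12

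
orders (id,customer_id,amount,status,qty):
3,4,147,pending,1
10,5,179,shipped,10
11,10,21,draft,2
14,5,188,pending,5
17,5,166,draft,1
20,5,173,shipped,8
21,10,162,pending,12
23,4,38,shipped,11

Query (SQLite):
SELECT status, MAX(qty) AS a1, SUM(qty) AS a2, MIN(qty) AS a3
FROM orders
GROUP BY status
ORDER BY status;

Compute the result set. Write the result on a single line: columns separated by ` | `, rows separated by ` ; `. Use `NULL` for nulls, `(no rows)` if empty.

Group orders by status.
Per group compute: MAX(qty), SUM(qty), MIN(qty).
  draft: ids {11, 17} → MAX(qty)=2, SUM(qty)=3, MIN(qty)=1
  pending: ids {3, 14, 21} → MAX(qty)=12, SUM(qty)=18, MIN(qty)=1
  shipped: ids {10, 20, 23} → MAX(qty)=11, SUM(qty)=29, MIN(qty)=8

draft | 2 | 3 | 1 ; pending | 12 | 18 | 1 ; shipped | 11 | 29 | 8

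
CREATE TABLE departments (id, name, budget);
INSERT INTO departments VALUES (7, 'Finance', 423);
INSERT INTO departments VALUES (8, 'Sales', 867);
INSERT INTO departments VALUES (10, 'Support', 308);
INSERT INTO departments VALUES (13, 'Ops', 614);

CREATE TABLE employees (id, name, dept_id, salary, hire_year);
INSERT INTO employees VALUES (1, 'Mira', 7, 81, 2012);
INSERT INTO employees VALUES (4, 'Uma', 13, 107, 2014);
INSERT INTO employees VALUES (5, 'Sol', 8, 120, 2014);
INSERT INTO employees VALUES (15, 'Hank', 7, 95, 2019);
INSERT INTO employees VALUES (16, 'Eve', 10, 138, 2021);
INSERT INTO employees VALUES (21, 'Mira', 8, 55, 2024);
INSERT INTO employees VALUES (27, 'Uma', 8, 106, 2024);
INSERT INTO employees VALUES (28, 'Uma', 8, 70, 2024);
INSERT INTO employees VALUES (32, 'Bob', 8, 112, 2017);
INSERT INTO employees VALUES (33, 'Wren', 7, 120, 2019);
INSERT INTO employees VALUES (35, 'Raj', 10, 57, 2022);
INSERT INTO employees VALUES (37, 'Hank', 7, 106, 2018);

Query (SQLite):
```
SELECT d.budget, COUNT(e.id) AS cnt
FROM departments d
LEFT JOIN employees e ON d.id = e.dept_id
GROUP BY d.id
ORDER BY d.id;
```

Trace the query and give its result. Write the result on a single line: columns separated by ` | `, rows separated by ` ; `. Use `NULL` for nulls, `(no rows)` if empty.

423 | 4 ; 867 | 5 ; 308 | 2 ; 614 | 1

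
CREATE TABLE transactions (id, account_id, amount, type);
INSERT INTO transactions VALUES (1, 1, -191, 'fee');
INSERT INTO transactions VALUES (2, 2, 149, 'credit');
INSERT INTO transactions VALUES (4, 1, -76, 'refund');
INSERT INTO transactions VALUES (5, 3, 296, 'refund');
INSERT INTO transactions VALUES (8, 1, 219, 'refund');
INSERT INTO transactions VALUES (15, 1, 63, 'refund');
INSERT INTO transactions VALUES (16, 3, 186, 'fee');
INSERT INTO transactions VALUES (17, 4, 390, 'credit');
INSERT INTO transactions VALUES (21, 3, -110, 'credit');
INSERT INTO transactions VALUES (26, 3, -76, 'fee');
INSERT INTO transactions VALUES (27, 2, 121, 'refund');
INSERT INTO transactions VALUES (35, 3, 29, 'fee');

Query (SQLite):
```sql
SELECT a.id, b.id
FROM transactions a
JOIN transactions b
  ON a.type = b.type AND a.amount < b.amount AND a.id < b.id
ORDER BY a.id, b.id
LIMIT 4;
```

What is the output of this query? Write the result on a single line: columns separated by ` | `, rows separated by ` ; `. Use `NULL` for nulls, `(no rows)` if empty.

Pairs (a,b) with same type, a.amount < b.amount, a.id < b.id.
type groups: credit:{2,17,21} fee:{1,16,26,35} refund:{4,5,8,15,27}
Ordered by (a.id, b.id); first 4.

1 | 16 ; 1 | 26 ; 1 | 35 ; 2 | 17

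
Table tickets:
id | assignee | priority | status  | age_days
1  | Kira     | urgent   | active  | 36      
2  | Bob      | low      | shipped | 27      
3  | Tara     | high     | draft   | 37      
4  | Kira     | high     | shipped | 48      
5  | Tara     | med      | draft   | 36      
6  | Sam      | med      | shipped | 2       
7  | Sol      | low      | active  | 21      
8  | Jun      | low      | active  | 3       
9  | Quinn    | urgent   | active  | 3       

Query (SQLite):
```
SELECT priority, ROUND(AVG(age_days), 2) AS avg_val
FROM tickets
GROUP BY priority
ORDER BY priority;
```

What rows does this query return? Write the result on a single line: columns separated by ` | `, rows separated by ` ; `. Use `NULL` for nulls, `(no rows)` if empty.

high | 42.5 ; low | 17 ; med | 19 ; urgent | 19.5

Partition tickets by priority; compute ROUND(AVG(age_days), 2) within each group.
  high: ids {3, 4} → ROUND(AVG(age_days), 2)=42.5
  low: ids {2, 7, 8} → ROUND(AVG(age_days), 2)=17
  med: ids {5, 6} → ROUND(AVG(age_days), 2)=19
  urgent: ids {1, 9} → ROUND(AVG(age_days), 2)=19.5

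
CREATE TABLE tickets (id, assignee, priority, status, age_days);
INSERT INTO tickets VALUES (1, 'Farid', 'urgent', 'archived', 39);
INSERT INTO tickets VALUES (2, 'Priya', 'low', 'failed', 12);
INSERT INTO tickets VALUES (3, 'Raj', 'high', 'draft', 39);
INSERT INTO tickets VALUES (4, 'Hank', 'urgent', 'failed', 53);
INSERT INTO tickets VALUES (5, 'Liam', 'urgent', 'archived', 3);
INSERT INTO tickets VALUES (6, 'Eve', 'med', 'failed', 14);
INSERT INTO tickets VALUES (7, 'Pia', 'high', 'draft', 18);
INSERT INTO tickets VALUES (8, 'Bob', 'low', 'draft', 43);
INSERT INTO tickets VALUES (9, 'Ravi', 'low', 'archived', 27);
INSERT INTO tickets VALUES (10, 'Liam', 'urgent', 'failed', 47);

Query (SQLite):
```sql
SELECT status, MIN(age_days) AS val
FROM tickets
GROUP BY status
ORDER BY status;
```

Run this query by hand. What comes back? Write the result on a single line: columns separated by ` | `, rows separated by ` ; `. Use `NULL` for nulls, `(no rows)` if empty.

archived | 3 ; draft | 18 ; failed | 12

Partition tickets by status; compute MIN(age_days) within each group.
  archived: ids {1, 5, 9} → MIN(age_days)=3
  draft: ids {3, 7, 8} → MIN(age_days)=18
  failed: ids {2, 4, 6, 10} → MIN(age_days)=12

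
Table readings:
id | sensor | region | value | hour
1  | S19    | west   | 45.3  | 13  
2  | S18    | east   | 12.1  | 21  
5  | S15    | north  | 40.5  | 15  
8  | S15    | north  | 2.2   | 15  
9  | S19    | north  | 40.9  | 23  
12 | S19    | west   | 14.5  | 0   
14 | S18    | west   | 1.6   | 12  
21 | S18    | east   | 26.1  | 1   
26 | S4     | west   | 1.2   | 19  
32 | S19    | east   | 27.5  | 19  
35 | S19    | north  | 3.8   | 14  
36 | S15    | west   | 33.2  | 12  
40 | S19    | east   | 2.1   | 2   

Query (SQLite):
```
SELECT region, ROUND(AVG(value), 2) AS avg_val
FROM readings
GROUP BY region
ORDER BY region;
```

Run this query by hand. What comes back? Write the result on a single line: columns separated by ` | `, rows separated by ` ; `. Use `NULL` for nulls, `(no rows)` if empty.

Partition readings by region; compute ROUND(AVG(value), 2) within each group.
  east: ids {2, 21, 32, 40} → ROUND(AVG(value), 2)=16.95
  north: ids {5, 8, 9, 35} → ROUND(AVG(value), 2)=21.85
  west: ids {1, 12, 14, 26, 36} → ROUND(AVG(value), 2)=19.16

east | 16.95 ; north | 21.85 ; west | 19.16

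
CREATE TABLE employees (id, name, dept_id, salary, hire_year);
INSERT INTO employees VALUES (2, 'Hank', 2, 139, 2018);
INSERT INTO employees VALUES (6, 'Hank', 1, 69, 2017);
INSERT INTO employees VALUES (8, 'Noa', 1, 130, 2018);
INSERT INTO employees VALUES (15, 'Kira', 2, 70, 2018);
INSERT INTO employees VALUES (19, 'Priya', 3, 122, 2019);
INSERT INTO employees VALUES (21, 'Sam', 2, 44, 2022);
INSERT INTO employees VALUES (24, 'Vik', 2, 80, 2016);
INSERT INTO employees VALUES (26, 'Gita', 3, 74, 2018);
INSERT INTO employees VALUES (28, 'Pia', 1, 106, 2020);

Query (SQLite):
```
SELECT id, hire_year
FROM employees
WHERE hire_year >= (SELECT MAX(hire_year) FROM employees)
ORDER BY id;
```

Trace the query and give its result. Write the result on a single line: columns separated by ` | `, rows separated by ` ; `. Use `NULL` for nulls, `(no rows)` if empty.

21 | 2022

Scalar subquery: MAX(hire_year) over all employees rows = 2022.
Keep rows where hire_year >= that value.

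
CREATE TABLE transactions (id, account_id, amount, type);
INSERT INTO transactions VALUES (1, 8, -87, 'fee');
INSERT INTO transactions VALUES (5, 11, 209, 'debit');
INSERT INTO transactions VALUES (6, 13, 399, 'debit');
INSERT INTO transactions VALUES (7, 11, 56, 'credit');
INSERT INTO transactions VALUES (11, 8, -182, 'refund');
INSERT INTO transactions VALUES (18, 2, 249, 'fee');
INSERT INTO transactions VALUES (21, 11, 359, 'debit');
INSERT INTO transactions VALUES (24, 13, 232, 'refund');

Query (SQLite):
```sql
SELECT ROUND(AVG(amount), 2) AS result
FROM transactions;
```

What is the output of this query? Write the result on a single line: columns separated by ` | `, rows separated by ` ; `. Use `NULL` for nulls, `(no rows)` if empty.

154.38

All amount values: [-87, 209, 399, 56, -182, 249, 359, 232].
AVG = 1235 / 8 (rounded to 2 dp).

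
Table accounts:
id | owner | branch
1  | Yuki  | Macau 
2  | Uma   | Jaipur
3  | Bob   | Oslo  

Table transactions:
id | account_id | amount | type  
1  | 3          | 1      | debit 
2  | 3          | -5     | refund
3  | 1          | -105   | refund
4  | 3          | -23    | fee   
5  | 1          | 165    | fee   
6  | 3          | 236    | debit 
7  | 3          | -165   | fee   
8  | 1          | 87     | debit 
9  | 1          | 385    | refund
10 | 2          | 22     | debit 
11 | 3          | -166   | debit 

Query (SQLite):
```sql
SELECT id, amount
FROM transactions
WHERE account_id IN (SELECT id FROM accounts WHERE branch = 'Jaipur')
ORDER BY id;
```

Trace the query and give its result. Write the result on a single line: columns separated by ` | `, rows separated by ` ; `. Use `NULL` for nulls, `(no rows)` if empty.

10 | 22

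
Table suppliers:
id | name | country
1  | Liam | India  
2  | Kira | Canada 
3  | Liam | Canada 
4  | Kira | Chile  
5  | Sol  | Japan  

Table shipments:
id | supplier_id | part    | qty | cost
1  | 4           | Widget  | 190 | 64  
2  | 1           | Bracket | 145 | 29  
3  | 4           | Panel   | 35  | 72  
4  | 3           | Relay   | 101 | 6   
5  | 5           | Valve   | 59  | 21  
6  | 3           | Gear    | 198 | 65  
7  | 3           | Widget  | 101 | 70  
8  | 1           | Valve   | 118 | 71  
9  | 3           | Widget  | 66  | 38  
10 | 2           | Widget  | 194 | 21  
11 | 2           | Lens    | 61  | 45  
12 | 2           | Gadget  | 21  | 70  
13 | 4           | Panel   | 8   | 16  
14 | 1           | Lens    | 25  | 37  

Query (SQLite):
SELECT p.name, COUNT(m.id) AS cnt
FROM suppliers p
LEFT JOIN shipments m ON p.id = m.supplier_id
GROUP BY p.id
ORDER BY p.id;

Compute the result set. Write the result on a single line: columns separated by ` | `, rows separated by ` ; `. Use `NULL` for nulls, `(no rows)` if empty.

Liam | 3 ; Kira | 3 ; Liam | 4 ; Kira | 3 ; Sol | 1

LEFT JOIN keeps every suppliers row; unmatched ones get NULL for shipments columns.
Group by suppliers.id and compute COUNT(m.id). COUNT(col) of an all-NULL group is 0.
  1: ids {2, 8, 14} → COUNT(m.id)=3
  2: ids {10, 11, 12} → COUNT(m.id)=3
  3: ids {4, 6, 7, 9} → COUNT(m.id)=4
  4: ids {1, 3, 13} → COUNT(m.id)=3
  5: ids {5} → COUNT(m.id)=1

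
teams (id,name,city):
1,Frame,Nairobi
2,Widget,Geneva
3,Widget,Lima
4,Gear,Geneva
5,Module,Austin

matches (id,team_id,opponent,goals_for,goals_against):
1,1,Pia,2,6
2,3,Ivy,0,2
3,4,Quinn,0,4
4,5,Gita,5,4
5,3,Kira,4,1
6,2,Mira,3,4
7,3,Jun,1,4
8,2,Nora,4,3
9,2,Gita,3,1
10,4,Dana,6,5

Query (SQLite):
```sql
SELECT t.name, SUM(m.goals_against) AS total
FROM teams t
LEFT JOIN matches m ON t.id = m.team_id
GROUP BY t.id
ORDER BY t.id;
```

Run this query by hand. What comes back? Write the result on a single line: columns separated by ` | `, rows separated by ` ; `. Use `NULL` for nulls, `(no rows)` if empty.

Frame | 6 ; Widget | 8 ; Widget | 7 ; Gear | 9 ; Module | 4

LEFT JOIN keeps every teams row; unmatched ones get NULL for matches columns.
Group by teams.id and compute SUM(m.goals_against). SUM over an all-NULL group is NULL.
  1: ids {1} → SUM(m.goals_against)=6
  2: ids {6, 8, 9} → SUM(m.goals_against)=8
  3: ids {2, 5, 7} → SUM(m.goals_against)=7
  4: ids {3, 10} → SUM(m.goals_against)=9
  5: ids {4} → SUM(m.goals_against)=4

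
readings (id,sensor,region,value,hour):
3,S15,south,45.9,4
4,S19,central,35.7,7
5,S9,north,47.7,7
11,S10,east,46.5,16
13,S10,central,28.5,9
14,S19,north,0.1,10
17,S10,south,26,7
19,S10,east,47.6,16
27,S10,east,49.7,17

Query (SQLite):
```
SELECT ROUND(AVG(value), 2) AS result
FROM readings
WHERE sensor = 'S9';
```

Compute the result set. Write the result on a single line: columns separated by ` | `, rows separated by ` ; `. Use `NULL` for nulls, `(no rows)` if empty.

Rows where sensor='S9' → value values: [47.7].
AVG = 47.7 / 1 (rounded to 2 dp).

47.7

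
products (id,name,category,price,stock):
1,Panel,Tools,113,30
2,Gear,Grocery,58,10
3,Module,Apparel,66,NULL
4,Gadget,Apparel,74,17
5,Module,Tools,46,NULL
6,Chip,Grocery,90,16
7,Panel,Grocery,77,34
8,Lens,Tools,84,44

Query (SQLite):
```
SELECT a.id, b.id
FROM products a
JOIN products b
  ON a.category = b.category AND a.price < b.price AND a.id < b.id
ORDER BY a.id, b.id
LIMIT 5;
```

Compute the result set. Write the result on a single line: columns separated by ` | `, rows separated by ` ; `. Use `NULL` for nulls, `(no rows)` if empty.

Pairs (a,b) with same category, a.price < b.price, a.id < b.id.
category groups: Apparel:{3,4} Grocery:{2,6,7} Tools:{1,5,8}
Ordered by (a.id, b.id); first 5.

2 | 6 ; 2 | 7 ; 3 | 4 ; 5 | 8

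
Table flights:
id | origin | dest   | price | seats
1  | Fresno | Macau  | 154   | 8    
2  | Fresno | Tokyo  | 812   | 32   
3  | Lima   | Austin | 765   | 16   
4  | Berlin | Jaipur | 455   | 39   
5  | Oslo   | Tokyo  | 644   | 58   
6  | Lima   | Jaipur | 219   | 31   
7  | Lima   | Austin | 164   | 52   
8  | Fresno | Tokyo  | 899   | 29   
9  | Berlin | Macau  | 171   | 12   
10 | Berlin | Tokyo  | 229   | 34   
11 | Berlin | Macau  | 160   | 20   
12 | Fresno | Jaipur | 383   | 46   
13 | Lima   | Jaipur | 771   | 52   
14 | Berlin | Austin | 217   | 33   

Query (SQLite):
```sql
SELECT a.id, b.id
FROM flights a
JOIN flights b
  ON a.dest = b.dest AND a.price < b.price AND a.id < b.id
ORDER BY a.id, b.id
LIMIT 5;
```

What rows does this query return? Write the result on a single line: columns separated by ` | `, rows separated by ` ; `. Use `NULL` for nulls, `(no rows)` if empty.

1 | 9 ; 1 | 11 ; 2 | 8 ; 4 | 13 ; 5 | 8

Pairs (a,b) with same dest, a.price < b.price, a.id < b.id.
dest groups: Austin:{3,7,14} Jaipur:{4,6,12,13} Macau:{1,9,11} Tokyo:{2,5,8,10}
Ordered by (a.id, b.id); first 5.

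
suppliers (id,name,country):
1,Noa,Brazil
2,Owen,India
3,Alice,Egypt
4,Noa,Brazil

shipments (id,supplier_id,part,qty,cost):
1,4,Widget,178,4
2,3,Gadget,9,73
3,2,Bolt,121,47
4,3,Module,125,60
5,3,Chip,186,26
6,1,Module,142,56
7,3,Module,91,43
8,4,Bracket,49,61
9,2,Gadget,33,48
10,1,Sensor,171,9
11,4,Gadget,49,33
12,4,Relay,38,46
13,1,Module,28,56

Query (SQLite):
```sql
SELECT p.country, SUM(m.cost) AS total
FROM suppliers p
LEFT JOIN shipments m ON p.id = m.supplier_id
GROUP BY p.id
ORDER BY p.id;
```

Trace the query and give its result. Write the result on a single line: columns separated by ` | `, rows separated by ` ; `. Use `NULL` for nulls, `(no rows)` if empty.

LEFT JOIN keeps every suppliers row; unmatched ones get NULL for shipments columns.
Group by suppliers.id and compute SUM(m.cost). SUM over an all-NULL group is NULL.
  1: ids {6, 10, 13} → SUM(m.cost)=121
  2: ids {3, 9} → SUM(m.cost)=95
  3: ids {2, 4, 5, 7} → SUM(m.cost)=202
  4: ids {1, 8, 11, 12} → SUM(m.cost)=144

Brazil | 121 ; India | 95 ; Egypt | 202 ; Brazil | 144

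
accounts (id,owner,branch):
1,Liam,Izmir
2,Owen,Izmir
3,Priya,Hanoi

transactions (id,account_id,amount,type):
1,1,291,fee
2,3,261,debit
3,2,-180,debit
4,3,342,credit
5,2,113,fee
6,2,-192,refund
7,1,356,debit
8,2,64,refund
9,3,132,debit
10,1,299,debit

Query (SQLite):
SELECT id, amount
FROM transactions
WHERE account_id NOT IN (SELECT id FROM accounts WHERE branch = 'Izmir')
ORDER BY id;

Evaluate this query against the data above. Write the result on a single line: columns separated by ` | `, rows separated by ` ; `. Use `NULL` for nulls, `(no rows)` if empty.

2 | 261 ; 4 | 342 ; 9 | 132

Inner query: accounts.id where branch = 'Izmir'.
Outer: keep transactions rows whose account_id is not in that set.
Inner query → {1, 2}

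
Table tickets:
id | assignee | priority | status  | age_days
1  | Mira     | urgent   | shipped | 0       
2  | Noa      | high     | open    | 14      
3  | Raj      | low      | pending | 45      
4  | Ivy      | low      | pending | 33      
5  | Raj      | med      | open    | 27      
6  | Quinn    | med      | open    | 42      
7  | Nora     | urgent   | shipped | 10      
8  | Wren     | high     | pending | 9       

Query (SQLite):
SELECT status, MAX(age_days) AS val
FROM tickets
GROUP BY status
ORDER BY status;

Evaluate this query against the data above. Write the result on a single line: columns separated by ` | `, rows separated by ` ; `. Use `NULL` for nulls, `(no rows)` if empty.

open | 42 ; pending | 45 ; shipped | 10

Partition tickets by status; compute MAX(age_days) within each group.
  open: ids {2, 5, 6} → MAX(age_days)=42
  pending: ids {3, 4, 8} → MAX(age_days)=45
  shipped: ids {1, 7} → MAX(age_days)=10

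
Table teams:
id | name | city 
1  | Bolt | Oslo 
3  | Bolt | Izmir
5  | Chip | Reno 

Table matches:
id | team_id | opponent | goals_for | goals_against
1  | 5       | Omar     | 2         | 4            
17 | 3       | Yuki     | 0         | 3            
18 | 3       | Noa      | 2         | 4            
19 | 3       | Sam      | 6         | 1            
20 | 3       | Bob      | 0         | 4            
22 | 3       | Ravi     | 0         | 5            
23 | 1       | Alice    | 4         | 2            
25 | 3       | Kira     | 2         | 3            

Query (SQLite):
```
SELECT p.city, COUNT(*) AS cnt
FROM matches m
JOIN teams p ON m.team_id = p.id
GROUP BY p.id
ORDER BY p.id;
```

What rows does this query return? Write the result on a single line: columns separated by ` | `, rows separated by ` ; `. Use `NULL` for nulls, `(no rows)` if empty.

Join each matches row to its teams via team_id.
Group joined rows by teams.id; compute COUNT(*) per group.
  1: ids {23} → COUNT(*)=1
  3: ids {17, 18, 19, 20, 22, 25} → COUNT(*)=6
  5: ids {1} → COUNT(*)=1

Oslo | 1 ; Izmir | 6 ; Reno | 1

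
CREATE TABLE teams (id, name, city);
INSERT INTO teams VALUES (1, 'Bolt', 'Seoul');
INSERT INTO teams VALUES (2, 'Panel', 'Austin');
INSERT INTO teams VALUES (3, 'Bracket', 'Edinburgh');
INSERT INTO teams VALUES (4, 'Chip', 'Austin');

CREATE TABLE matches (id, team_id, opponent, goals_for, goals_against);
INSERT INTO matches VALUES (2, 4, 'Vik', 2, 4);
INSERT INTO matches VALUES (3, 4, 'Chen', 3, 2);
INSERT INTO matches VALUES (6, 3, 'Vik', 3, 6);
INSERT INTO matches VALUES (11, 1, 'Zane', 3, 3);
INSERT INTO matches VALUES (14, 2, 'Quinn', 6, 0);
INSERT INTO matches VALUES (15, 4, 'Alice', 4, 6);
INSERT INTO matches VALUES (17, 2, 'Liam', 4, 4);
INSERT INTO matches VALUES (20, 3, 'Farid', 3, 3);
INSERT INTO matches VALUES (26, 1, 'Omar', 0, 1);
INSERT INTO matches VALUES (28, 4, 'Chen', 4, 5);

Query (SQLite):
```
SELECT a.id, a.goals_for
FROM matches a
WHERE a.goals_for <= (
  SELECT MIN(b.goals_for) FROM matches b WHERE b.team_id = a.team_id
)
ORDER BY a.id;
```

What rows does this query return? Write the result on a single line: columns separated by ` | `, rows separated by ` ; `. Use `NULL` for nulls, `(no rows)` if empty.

2 | 2 ; 6 | 3 ; 17 | 4 ; 20 | 3 ; 26 | 0

For each matches row a, compute MIN(goals_for) over rows sharing a.team_id.
Keep row a if a.goals_for <= that per-group MIN.
  team_id=1: MIN(goals_for) = 0
  team_id=2: MIN(goals_for) = 4
  team_id=3: MIN(goals_for) = 3
  team_id=4: MIN(goals_for) = 2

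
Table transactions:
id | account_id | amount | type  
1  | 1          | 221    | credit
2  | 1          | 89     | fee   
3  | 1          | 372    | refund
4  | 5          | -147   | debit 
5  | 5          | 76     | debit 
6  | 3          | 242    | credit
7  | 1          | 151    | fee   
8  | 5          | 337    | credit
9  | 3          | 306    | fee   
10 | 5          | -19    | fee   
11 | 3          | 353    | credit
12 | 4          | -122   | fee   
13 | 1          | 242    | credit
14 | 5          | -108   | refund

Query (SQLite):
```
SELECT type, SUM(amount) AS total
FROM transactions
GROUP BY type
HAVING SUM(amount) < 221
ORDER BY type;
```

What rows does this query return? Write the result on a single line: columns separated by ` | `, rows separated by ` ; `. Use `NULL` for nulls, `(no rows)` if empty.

debit | -71

Partition transactions by type; compute SUM(amount) within each group.
HAVING: keep groups where SUM(amount) < 221.
  credit: ids {1, 6, 8, 11, 13} → SUM(amount)=1395
  debit: ids {4, 5} → SUM(amount)=-71
  fee: ids {2, 7, 9, 10, 12} → SUM(amount)=405
  refund: ids {3, 14} → SUM(amount)=264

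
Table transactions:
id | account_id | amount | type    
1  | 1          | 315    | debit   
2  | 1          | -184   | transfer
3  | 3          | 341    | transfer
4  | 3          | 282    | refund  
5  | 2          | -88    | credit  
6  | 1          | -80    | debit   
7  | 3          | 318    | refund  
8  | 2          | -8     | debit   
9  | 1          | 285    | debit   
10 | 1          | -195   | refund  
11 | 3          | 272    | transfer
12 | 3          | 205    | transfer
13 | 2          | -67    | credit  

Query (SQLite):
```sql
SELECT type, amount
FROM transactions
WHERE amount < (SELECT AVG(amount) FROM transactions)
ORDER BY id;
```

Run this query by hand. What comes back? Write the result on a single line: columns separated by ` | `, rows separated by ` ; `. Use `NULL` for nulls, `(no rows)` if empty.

transfer | -184 ; credit | -88 ; debit | -80 ; debit | -8 ; refund | -195 ; credit | -67

Scalar subquery: AVG(amount) over all transactions rows = 107.384615 (≈; comparison uses full precision).
Keep rows where amount < that value.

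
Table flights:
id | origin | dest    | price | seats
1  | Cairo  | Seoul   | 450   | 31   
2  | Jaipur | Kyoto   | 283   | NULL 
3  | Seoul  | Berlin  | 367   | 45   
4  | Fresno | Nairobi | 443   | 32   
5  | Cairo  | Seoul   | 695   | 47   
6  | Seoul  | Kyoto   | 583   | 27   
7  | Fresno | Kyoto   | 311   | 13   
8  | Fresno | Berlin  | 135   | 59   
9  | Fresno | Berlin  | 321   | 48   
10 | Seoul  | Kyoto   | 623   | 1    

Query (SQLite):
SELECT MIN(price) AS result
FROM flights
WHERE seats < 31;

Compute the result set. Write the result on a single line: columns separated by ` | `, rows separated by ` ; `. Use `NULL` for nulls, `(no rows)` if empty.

Rows where seats < 31 → price values: [583, 311, 623].
MIN of non-NULL values = 311.

311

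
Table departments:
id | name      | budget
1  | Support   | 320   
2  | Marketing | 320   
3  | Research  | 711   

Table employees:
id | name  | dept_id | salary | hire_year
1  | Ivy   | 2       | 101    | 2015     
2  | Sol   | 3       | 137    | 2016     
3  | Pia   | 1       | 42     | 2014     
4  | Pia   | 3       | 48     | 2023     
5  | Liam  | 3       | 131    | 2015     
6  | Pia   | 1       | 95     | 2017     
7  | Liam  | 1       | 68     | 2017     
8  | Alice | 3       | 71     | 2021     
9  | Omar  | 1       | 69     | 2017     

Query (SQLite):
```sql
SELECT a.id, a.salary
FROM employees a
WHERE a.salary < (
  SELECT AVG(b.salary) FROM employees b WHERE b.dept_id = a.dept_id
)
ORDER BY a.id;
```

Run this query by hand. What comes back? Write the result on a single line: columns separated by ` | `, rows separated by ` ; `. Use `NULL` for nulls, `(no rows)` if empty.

For each employees row a, compute AVG(salary) over rows sharing a.dept_id.
Keep row a if a.salary < that per-group AVG.
  dept_id=1: AVG(salary) = 68.5
  dept_id=2: AVG(salary) = 101.0
  dept_id=3: AVG(salary) = 96.75

3 | 42 ; 4 | 48 ; 7 | 68 ; 8 | 71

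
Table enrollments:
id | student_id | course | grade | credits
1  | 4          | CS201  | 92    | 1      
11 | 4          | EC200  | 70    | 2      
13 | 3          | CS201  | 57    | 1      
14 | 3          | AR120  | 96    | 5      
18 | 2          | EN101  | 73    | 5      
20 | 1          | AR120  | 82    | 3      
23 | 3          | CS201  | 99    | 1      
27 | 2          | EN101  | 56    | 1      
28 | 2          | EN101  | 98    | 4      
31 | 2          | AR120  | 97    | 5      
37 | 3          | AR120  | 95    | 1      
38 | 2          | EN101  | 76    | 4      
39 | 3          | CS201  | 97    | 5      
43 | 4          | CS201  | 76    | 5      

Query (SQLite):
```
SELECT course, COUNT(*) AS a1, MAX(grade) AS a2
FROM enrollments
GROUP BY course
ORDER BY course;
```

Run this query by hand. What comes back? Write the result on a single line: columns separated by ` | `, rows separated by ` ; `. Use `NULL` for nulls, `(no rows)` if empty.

AR120 | 4 | 97 ; CS201 | 5 | 99 ; EC200 | 1 | 70 ; EN101 | 4 | 98

Group enrollments by course.
Per group compute: COUNT(*), MAX(grade).
  AR120: ids {14, 20, 31, 37} → COUNT(*)=4, MAX(grade)=97
  CS201: ids {1, 13, 23, 39, 43} → COUNT(*)=5, MAX(grade)=99
  EC200: ids {11} → COUNT(*)=1, MAX(grade)=70
  EN101: ids {18, 27, 28, 38} → COUNT(*)=4, MAX(grade)=98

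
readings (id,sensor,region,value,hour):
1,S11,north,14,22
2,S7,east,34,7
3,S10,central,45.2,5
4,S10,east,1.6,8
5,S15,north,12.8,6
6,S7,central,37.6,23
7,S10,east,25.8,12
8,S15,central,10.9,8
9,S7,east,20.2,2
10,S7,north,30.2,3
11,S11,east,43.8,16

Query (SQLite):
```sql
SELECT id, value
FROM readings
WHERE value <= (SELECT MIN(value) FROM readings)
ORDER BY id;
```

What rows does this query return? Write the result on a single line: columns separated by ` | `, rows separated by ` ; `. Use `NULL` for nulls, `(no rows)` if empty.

4 | 1.6

Scalar subquery: MIN(value) over all readings rows = 1.6.
Keep rows where value <= that value.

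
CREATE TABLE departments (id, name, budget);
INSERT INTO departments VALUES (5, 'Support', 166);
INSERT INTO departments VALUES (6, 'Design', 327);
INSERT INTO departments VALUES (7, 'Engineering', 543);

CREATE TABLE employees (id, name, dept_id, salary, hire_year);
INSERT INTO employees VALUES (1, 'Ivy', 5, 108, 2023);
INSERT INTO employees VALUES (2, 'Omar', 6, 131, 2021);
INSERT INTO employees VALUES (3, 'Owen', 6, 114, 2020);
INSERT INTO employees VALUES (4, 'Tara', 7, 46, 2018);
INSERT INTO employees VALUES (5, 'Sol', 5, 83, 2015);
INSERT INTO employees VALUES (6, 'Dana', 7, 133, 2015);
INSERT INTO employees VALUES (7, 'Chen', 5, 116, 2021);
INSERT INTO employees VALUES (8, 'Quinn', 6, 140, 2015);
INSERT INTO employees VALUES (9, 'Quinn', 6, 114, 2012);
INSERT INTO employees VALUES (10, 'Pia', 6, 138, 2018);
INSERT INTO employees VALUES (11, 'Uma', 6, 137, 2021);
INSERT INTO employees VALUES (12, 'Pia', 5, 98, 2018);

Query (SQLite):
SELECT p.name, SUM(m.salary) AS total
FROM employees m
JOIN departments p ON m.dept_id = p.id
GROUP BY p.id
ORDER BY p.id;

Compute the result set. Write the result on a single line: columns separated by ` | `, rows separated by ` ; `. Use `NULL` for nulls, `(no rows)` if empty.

Support | 405 ; Design | 774 ; Engineering | 179

Join each employees row to its departments via dept_id.
Group joined rows by departments.id; compute SUM(m.salary) per group.
  5: ids {1, 5, 7, 12} → SUM(m.salary)=405
  6: ids {2, 3, 8, 9, 10, 11} → SUM(m.salary)=774
  7: ids {4, 6} → SUM(m.salary)=179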